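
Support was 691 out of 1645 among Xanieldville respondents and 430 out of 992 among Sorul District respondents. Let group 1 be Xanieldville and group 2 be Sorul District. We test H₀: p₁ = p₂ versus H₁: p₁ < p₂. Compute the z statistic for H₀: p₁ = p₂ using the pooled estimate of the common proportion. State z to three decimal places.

p̂₁ = 691/1645 = 0.42006, p̂₂ = 430/992 = 0.43347.
Pooled p̂ = (691+430)/(1645+992) = 1121/2637 = 0.42510.
SE = √(p̂(1−p̂)(1/n₁+1/n₂)) = √(0.42510·0.57490·0.00161597) = √(0.000394927) = 0.01987.
z = (0.42006 − 0.43347)/0.01987 = -0.01341/0.01987 = -0.675.
p-value = P(Z < -0.675) ≈ 0.2500.

z = -0.675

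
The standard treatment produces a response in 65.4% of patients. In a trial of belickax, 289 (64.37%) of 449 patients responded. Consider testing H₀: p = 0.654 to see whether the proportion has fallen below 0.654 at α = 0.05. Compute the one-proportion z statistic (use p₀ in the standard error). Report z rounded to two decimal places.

p̂ = 289/449 = 0.6437.
Standard error under H₀: √(0.654×0.346/449) = 0.0224.
z = (0.6437 − 0.654)/0.0224 = -0.0103/0.0224 = -0.46.
p-value = P(Z < -0.461) ≈ 0.3224. With α = 0.05, fail to reject H₀.

z = -0.46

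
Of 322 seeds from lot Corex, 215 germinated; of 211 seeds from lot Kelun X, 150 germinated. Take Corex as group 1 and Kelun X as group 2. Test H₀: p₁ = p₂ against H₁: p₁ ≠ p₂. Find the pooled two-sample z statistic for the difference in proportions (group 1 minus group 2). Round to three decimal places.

p̂₁ = 215/322 = 0.66770, p̂₂ = 150/211 = 0.71090.
Pooled p̂ = (215+150)/(322+211) = 365/533 = 0.68480.
SE = √(0.215848 × 0.00784493) = 0.04115.
z = (0.66770 − 0.71090)/0.04115 = -0.04320/0.04115 = -1.050.
p-value = 2·P(Z > 1.050) ≈ 0.2938.

z = -1.050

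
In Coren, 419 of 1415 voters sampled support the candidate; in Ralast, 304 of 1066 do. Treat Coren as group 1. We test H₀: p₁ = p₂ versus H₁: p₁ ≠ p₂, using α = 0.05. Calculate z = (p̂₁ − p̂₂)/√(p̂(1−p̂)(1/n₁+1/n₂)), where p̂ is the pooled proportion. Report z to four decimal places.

p̂₁ = 419/1415 = 0.2961131, p̂₂ = 304/1066 = 0.2851782.
Pooled p̂ = (419+304)/(1415+1066) = 723/2481 = 0.2914148.
SE = √(p̂(1−p̂)(1/n₁+1/n₂)) = √(0.2914148·0.7085852·0.0016448) = √(0.000339638) = 0.0184293.
z = (0.2961131 − 0.2851782)/0.0184293 = 0.0109349/0.0184293 = 0.5933.
p-value = 2·P(Z > 0.593) ≈ 0.5530. With α = 0.05, fail to reject H₀.

z = 0.5933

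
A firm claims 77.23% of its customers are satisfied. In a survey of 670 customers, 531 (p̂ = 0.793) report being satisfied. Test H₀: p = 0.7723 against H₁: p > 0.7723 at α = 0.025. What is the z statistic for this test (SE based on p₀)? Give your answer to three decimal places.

z = 1.249

p̂ = 531/670 = 0.79254.
Under H₀, SE = √(0.7723·0.2277/670) = √(0.000262467) = 0.01620.
z = (0.79254 − 0.7723)/0.01620 = 0.02024/0.01620 = 1.249.
p-value = P(Z > 1.249) ≈ 0.1058; since p > α = 0.025, fail to reject H₀.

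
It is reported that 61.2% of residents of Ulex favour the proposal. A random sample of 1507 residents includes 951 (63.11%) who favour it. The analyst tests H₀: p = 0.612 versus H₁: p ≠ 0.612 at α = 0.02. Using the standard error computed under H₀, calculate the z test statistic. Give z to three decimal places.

z = 1.518

p̂ = 951/1507 ≈ 0.631055.
Standard error under H₀: √(0.612×0.388/1507) = 0.012553.
z = (0.631055 − 0.612)/0.012553 = 0.019055/0.012553 = 1.518.
Two-sided p-value ≈ 2·Φ(−1.518) = 0.1290; since p > α = 0.02, fail to reject H₀.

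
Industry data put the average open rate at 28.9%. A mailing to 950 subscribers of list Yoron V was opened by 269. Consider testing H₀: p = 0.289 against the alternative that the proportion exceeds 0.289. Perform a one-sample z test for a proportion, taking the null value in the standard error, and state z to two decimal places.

z = -0.40

p̂ = 269/950 ≈ 0.28316.
Under H₀, SE = √(0.289·0.711/950) = √(0.000216294) = 0.01471.
z = (0.28316 − 0.289)/0.01471 = -0.00584/0.01471 = -0.40.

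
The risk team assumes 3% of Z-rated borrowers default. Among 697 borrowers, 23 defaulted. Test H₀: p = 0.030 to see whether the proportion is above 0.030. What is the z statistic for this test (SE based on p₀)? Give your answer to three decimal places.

p̂ = 23/697 = 0.03300.
Under H₀, SE = √(0.03·0.97/697) = √(4.17504e-05) = 0.00646.
z = (0.03300 − 0.03)/0.00646 = 0.00300/0.00646 = 0.464.
p-value = P(Z > 0.464) ≈ 0.3213.

z = 0.464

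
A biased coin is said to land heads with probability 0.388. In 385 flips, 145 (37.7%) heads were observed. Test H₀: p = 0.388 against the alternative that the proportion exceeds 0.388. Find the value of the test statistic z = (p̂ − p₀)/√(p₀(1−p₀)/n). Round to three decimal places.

p̂ = 145/385 = 0.37662.
SE = √(p₀(1−p₀)/n) = √(0.23746/385) = 0.02483.
z = (0.37662 − 0.388)/0.02483 = -0.01138/0.02483 = -0.458.
p-value = P(Z > -0.458) ≈ 0.6766.

z = -0.458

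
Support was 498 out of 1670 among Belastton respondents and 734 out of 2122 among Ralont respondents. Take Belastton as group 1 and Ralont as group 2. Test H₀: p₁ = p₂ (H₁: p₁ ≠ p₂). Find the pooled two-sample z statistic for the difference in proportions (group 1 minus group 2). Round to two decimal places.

z = -3.11

p̂₁ = 498/1670 = 0.29820, p̂₂ = 734/2122 = 0.34590.
Pooled p̂ = (498+734)/(1670+2122) = 1232/3792 = 0.32489.
SE = √(0.219338 × 0.00107006) = 0.01532.
z = (0.29820 − 0.34590)/0.01532 = -0.04770/0.01532 = -3.11.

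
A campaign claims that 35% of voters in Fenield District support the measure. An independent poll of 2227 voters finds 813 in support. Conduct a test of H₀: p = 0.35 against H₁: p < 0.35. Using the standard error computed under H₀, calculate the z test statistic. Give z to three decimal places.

z = 1.491

p̂ = 813/2227 = 0.36507.
Standard error under H₀: √(0.35×0.65/2227) = 0.01011.
z = (0.36507 − 0.35)/0.01011 = 0.01507/0.01011 = 1.491.
p-value = P(Z < 1.491) ≈ 0.9320.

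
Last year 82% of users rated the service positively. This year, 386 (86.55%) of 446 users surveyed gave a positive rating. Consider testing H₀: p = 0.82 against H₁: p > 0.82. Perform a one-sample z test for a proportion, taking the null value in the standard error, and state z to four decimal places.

p̂ = 386/446 ≈ 0.865471.
SE = √(p₀(1−p₀)/n) = √(0.1476/446) = 0.018192.
z = (0.865471 − 0.82)/0.018192 = 0.045471/0.018192 = 2.4995.

z = 2.4995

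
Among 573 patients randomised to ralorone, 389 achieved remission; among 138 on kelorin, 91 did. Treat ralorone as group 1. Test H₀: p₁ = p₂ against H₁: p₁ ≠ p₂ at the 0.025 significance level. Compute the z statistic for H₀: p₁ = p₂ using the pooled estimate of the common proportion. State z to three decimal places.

p̂₁ = 389/573 ≈ 0.67888, p̂₂ = 91/138 ≈ 0.65942.
Pooled p̂ = (389+91)/(573+138) = 480/711 = 0.67511.
SE = √(p̂(1−p̂)(1/n₁+1/n₂)) = √(0.67511·0.32489·0.00899158) = √(0.0019722) = 0.04441.
z = (0.67888 − 0.65942)/0.04441 = 0.01946/0.04441 = 0.438.
Two-sided p-value ≈ 2·Φ(−0.438) = 0.6612, so at α = 0.025 we fail to reject H₀.

z = 0.438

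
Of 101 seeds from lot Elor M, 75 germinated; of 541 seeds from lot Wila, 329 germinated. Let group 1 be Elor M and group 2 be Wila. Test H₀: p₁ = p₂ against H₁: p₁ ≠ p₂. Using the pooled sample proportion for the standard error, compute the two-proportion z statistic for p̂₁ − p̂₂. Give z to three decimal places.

p̂₁ = 75/101 = 0.74257, p̂₂ = 329/541 = 0.60813.
Pooled p̂ = (75+329)/(101+541) = 404/642 = 0.62928.
SE = √(p̂(1−p̂)(1/n₁+1/n₂)) = √(0.62928·0.37072·0.0117494) = √(0.00274097) = 0.05235.
z = (0.74257 − 0.60813)/0.05235 = 0.13444/0.05235 = 2.568.
Two-sided p-value ≈ 2·Φ(−2.568) = 0.0102.

z = 2.568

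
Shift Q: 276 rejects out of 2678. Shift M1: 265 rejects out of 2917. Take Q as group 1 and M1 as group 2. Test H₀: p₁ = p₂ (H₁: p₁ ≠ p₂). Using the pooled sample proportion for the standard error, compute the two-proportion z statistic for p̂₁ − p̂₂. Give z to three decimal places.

p̂₁ = 276/2678 ≈ 0.10306, p̂₂ = 265/2917 ≈ 0.09085.
Pooled p̂ = (276+265)/(2678+2917) = 541/5595 = 0.09669.
SE = √(p̂(1−p̂)(1/n₁+1/n₂)) = √(0.09669·0.90331·0.000716231) = √(6.25584e-05) = 0.00791.
z = (0.10306 − 0.09085)/0.00791 = 0.01221/0.00791 = 1.544.

z = 1.544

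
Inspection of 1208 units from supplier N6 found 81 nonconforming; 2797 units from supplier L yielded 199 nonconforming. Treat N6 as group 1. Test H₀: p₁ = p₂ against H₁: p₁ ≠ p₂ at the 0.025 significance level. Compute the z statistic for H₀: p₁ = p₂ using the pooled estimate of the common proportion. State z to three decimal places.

z = -0.466

p̂₁ = 81/1208 ≈ 0.067053, p̂₂ = 199/2797 ≈ 0.071148.
Pooled p̂ = (81+199)/(1208+2797) = 280/4005 = 0.069913.
SE = √(p̂(1−p̂)(1/n₁+1/n₂)) = √(0.069913·0.930087·0.00118534) = √(7.70766e-05) = 0.008779.
z = (0.067053 − 0.071148)/0.008779 = -0.004095/0.008779 = -0.466.
Two-sided p-value ≈ 2·Φ(−0.466) = 0.6409. With α = 0.025, fail to reject H₀.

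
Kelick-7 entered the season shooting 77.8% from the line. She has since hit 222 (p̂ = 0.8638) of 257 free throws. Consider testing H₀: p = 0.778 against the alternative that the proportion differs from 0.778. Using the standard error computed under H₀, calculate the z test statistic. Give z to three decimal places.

z = 3.310

p̂ = 222/257 = 0.863813.
Under H₀, SE = √(0.778·0.222/257) = √(0.000672047) = 0.025924.
z = (0.863813 − 0.778)/0.025924 = 0.085813/0.025924 = 3.310.
Two-sided p-value ≈ 2·Φ(−3.310) = 0.0009.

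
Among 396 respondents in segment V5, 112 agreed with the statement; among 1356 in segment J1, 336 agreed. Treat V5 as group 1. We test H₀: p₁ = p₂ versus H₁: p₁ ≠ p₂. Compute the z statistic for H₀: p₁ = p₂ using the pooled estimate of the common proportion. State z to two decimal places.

p̂₁ = 112/396 = 0.2828, p̂₂ = 336/1356 = 0.2478.
Pooled p̂ = (112+336)/(396+1356) = 448/1752 = 0.2557.
SE = √(p̂(1−p̂)(1/n₁+1/n₂)) = √(0.2557·0.7443·0.00326272) = √(0.000620964) = 0.0249.
z = (0.2828 − 0.2478)/0.0249 = 0.0350/0.0249 = 1.41.

z = 1.41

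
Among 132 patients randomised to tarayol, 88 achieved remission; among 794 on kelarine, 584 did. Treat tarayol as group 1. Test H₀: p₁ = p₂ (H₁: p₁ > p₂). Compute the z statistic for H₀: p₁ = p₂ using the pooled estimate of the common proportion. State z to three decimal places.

z = -1.642

p̂₁ = 88/132 = 0.66667, p̂₂ = 584/794 = 0.73552.
Pooled p̂ = (88+584)/(132+794) = 672/926 = 0.72570.
SE = √(p̂(1−p̂)(1/n₁+1/n₂)) = √(0.72570·0.27430·0.0088352) = √(0.00175872) = 0.04194.
z = (0.66667 − 0.73552)/0.04194 = -0.06885/0.04194 = -1.642.
p-value = P(Z > -1.642) ≈ 0.9497.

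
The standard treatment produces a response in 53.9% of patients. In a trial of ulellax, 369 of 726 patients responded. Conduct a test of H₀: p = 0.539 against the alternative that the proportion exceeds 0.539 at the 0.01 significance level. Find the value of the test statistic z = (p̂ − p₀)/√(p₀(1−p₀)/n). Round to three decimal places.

z = -1.661

p̂ = 369/726 ≈ 0.508264.
Standard error under H₀: √(0.539×0.461/726) = 0.018500.
z = (0.508264 − 0.539)/0.018500 = -0.030736/0.018500 = -1.661.
p-value = P(Z > -1.661) ≈ 0.9517. With α = 0.01, fail to reject H₀.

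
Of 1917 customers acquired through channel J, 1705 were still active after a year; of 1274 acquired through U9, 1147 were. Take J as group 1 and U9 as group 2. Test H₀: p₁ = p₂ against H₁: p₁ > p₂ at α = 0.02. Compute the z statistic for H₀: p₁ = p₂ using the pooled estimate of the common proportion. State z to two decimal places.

p̂₁ = 1705/1917 = 0.8894, p̂₂ = 1147/1274 = 0.9003.
Pooled p̂ = (1705+1147)/(1917+1274) = 2852/3191 = 0.8938.
SE = √(0.0949501 × 0.00130658) = 0.0111.
z = (0.8894 − 0.9003)/0.0111 = -0.0109/0.0111 = -0.98.
p-value = P(Z > -0.979) ≈ 0.8362; since p > α = 0.02, fail to reject H₀.

z = -0.98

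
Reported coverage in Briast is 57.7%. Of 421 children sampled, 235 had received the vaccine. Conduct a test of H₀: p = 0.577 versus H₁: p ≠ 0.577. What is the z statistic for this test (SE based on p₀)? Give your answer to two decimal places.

z = -0.78

p̂ = 235/421 ≈ 0.5582.
Under H₀, SE = √(0.577·0.423/421) = √(0.000579741) = 0.0241.
z = (0.5582 − 0.577)/0.0241 = -0.0188/0.0241 = -0.78.
Two-sided p-value ≈ 2·Φ(−0.781) = 0.4348.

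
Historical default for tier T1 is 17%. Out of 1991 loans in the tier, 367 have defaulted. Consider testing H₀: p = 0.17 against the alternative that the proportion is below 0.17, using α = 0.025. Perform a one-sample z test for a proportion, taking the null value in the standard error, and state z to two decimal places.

p̂ = 367/1991 = 0.1843.
Under H₀, SE = √(0.17·0.83/1991) = √(7.08689e-05) = 0.0084.
z = (0.1843 − 0.17)/0.0084 = 0.0143/0.0084 = 1.70.
p-value = P(Z < 1.702) ≈ 0.9556. With α = 0.025, fail to reject H₀.

z = 1.70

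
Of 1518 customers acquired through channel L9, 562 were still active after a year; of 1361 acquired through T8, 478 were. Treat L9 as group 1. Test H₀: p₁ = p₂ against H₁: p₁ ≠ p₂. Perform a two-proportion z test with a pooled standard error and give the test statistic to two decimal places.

p̂₁ = 562/1518 = 0.3702, p̂₂ = 478/1361 = 0.3512.
Pooled p̂ = (562+478)/(1518+1361) = 1040/2879 = 0.3612.
SE = √(0.230745 × 0.00139352) = 0.0179.
z = (0.3702 − 0.3512)/0.0179 = 0.0190/0.0179 = 1.06.

z = 1.06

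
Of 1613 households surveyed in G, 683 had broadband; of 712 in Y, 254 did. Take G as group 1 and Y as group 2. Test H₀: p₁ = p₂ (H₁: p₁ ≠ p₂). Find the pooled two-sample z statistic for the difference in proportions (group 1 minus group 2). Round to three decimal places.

p̂₁ = 683/1613 ≈ 0.42343, p̂₂ = 254/712 ≈ 0.35674.
Pooled p̂ = (683+254)/(1613+712) = 937/2325 = 0.40301.
SE = √(0.240593 × 0.00202446) = 0.02207.
z = (0.42343 − 0.35674)/0.02207 = 0.06669/0.02207 = 3.022.
Two-sided p-value ≈ 2·Φ(−3.022) = 0.0025.

z = 3.022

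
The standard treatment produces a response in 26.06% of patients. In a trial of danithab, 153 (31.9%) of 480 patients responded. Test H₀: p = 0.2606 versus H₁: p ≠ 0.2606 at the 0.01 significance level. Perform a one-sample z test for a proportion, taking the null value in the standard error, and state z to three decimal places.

z = 2.902

p̂ = 153/480 ≈ 0.31875.
SE = √(p₀(1−p₀)/n) = √(0.19269/480) = 0.02004.
z = (0.31875 − 0.2606)/0.02004 = 0.05815/0.02004 = 2.902.
Two-sided p-value ≈ 2·Φ(−2.902) = 0.0037, so at α = 0.01 we reject H₀.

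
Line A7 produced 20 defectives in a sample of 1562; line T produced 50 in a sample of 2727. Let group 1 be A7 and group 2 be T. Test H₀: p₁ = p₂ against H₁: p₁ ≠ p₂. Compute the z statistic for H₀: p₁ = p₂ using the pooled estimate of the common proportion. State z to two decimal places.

p̂₁ = 20/1562 ≈ 0.0128, p̂₂ = 50/2727 ≈ 0.0183.
Pooled p̂ = (20+50)/(1562+2727) = 70/4289 = 0.0163.
SE = √(p̂(1−p̂)(1/n₁+1/n₂)) = √(0.0163·0.9837·0.00100691) = √(1.61654e-05) = 0.0040.
z = (0.0128 − 0.0183)/0.0040 = -0.0055/0.0040 = -1.38.

z = -1.38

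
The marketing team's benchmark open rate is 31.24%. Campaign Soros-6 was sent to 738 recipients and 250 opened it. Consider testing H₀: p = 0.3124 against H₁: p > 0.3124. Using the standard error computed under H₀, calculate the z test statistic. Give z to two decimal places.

z = 1.54

p̂ = 250/738 = 0.3388.
Under H₀, SE = √(0.3124·0.6876/738) = √(0.000291065) = 0.0171.
z = (0.3388 − 0.3124)/0.0171 = 0.0264/0.0171 = 1.54.
p-value = P(Z > 1.545) ≈ 0.0612.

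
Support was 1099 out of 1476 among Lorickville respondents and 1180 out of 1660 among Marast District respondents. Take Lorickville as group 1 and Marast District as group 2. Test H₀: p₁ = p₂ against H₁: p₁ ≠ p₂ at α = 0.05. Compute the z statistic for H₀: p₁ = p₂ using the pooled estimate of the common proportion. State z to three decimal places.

z = 2.116

p̂₁ = 1099/1476 ≈ 0.744580, p̂₂ = 1180/1660 ≈ 0.710843.
Pooled p̂ = (1099+1180)/(1476+1660) = 2279/3136 = 0.726722.
SE = √(0.198597 × 0.00127992) = 0.015943.
z = (0.744580 − 0.710843)/0.015943 = 0.033737/0.015943 = 2.116.
Two-sided p-value ≈ 2·Φ(−2.116) = 0.0343; since p < α = 0.05, reject H₀.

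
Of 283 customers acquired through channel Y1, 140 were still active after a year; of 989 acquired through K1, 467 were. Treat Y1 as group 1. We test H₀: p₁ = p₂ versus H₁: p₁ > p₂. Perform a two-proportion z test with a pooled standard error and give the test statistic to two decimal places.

z = 0.67

p̂₁ = 140/283 = 0.4947, p̂₂ = 467/989 = 0.4722.
Pooled p̂ = (140+467)/(283+989) = 607/1272 = 0.4772.
SE = √(0.24948 × 0.00454469) = 0.0337.
z = (0.4947 − 0.4722)/0.0337 = 0.0225/0.0337 = 0.67.
p-value = P(Z > 0.668) ≈ 0.2519.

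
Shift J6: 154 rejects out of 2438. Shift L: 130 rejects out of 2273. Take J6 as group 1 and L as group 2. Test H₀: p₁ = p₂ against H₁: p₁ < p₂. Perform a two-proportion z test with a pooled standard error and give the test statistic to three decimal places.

z = 0.861

p̂₁ = 154/2438 = 0.063167, p̂₂ = 130/2273 = 0.057193.
Pooled p̂ = (154+130)/(2438+2273) = 284/4711 = 0.060284.
SE = √(p̂(1−p̂)(1/n₁+1/n₂)) = √(0.060284·0.939716·0.000850119) = √(4.81595e-05) = 0.006940.
z = (0.063167 − 0.057193)/0.006940 = 0.005974/0.006940 = 0.861.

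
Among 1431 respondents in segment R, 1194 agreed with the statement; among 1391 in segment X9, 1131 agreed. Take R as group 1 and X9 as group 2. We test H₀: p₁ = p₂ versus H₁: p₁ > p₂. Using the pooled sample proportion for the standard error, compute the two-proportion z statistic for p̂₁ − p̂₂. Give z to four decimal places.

p̂₁ = 1194/1431 = 0.834382, p̂₂ = 1131/1391 = 0.813084.
Pooled p̂ = (1194+1131)/(1431+1391) = 2325/2822 = 0.823884.
SE = √(0.145099 × 0.00141772) = 0.014343.
z = (0.834382 − 0.813084)/0.014343 = 0.021298/0.014343 = 1.4849.
p-value = P(Z > 1.485) ≈ 0.0688.

z = 1.4849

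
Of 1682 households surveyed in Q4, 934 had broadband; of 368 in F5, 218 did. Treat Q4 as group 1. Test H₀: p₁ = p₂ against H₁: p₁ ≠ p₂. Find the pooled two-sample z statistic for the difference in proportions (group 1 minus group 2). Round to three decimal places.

p̂₁ = 934/1682 ≈ 0.55529, p̂₂ = 218/368 ≈ 0.59239.
Pooled p̂ = (934+218)/(1682+368) = 1152/2050 = 0.56195.
SE = √(p̂(1−p̂)(1/n₁+1/n₂)) = √(0.56195·0.43805·0.00331192) = √(0.000815269) = 0.02855.
z = (0.55529 − 0.59239)/0.02855 = -0.03710/0.02855 = -1.299.
Two-sided p-value ≈ 2·Φ(−1.299) = 0.1938.

z = -1.299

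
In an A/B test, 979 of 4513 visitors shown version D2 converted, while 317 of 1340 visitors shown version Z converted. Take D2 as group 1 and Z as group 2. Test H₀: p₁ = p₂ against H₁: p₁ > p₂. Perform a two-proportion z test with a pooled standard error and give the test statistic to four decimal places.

z = -1.5203

p̂₁ = 979/4513 ≈ 0.216929, p̂₂ = 317/1340 ≈ 0.236567.
Pooled p̂ = (979+317)/(4513+1340) = 1296/5853 = 0.221425.
SE = √(p̂(1−p̂)(1/n₁+1/n₂)) = √(0.221425·0.778575·0.000967851) = √(0.000166854) = 0.012917.
z = (0.216929 − 0.236567)/0.012917 = -0.019638/0.012917 = -1.5203.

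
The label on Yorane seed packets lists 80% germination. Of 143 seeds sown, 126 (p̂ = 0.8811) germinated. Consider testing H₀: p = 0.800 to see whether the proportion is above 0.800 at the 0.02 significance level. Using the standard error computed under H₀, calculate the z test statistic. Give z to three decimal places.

p̂ = 126/143 = 0.88112.
Under H₀, SE = √(0.8·0.2/143) = √(0.00111888) = 0.03345.
z = (0.88112 − 0.8)/0.03345 = 0.08112/0.03345 = 2.425.
p-value = P(Z > 2.425) ≈ 0.0077; since p < α = 0.02, reject H₀.

z = 2.425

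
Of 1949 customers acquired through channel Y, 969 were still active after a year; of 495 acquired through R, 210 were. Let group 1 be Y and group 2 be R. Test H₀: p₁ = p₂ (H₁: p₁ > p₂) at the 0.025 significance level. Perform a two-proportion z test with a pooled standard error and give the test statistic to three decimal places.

z = 2.900

p̂₁ = 969/1949 = 0.49718, p̂₂ = 210/495 = 0.42424.
Pooled p̂ = (969+210)/(1949+495) = 1179/2444 = 0.48241.
SE = √(p̂(1−p̂)(1/n₁+1/n₂)) = √(0.48241·0.51759·0.00253329) = √(0.000632537) = 0.02515.
z = (0.49718 − 0.42424)/0.02515 = 0.07294/0.02515 = 2.900.
p-value = P(Z > 2.900) ≈ 0.0019; since p < α = 0.025, reject H₀.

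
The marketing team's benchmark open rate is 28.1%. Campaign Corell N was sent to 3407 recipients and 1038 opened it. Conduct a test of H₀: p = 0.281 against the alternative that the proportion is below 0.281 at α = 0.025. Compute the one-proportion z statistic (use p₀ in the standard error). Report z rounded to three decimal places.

z = 3.073

p̂ = 1038/3407 ≈ 0.304667.
Standard error under H₀: √(0.281×0.719/3407) = 0.007701.
z = (0.304667 − 0.281)/0.007701 = 0.023667/0.007701 = 3.073.
p-value = P(Z < 3.073) ≈ 0.9989; since p > α = 0.025, fail to reject H₀.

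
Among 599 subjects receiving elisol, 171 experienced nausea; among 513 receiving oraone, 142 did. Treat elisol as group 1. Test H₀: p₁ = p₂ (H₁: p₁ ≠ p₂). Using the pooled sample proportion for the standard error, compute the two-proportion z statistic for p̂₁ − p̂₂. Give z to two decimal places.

z = 0.32

p̂₁ = 171/599 = 0.2855, p̂₂ = 142/513 = 0.2768.
Pooled p̂ = (171+142)/(599+513) = 313/1112 = 0.2815.
SE = √(0.202247 × 0.00361877) = 0.0271.
z = (0.2855 − 0.2768)/0.0271 = 0.0087/0.0271 = 0.32.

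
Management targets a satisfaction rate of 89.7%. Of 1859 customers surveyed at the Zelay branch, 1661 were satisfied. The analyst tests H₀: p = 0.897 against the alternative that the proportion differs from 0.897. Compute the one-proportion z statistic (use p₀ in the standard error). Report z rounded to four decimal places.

z = -0.4977

p̂ = 1661/1859 ≈ 0.893491.
Under H₀, SE = √(0.897·0.103/1859) = √(4.96993e-05) = 0.007050.
z = (0.893491 − 0.897)/0.007050 = -0.003509/0.007050 = -0.4977.
Two-sided p-value ≈ 2·Φ(−0.498) = 0.6187.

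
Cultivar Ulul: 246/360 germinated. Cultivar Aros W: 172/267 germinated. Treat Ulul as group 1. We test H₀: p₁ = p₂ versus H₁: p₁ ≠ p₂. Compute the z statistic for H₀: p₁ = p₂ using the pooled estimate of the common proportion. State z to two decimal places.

z = 1.03

p̂₁ = 246/360 ≈ 0.6833, p̂₂ = 172/267 ≈ 0.6442.
Pooled p̂ = (246+172)/(360+267) = 418/627 = 0.6667.
SE = √(0.222222 × 0.0065231) = 0.0381.
z = (0.6833 − 0.6442)/0.0381 = 0.0391/0.0381 = 1.03.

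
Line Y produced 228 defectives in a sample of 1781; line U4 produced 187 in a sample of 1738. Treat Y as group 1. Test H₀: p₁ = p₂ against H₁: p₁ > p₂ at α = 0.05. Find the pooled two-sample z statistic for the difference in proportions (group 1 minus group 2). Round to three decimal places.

p̂₁ = 228/1781 ≈ 0.128018, p̂₂ = 187/1738 ≈ 0.107595.
Pooled p̂ = (228+187)/(1781+1738) = 415/3519 = 0.117931.
SE = √(0.104023 × 0.00113686) = 0.010875.
z = (0.128018 − 0.107595)/0.010875 = 0.020423/0.010875 = 1.878.
p-value = P(Z > 1.878) ≈ 0.0302. With α = 0.05, reject H₀.

z = 1.878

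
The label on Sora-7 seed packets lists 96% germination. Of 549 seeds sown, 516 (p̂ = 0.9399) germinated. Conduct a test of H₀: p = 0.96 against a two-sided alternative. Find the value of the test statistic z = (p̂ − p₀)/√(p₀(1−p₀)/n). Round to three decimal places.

p̂ = 516/549 = 0.9398907.
Under H₀, SE = √(0.96·0.04/549) = √(6.99454e-05) = 0.0083633.
z = (0.9398907 − 0.96)/0.0083633 = -0.0201093/0.0083633 = -2.404.
Two-sided p-value ≈ 2·Φ(−2.404) = 0.0162.

z = -2.404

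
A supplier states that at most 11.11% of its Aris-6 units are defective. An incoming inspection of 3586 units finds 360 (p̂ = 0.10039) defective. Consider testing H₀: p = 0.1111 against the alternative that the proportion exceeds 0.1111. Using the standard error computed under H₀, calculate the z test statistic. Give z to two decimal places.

p̂ = 360/3586 ≈ 0.10039.
Under H₀, SE = √(0.1111·0.8889/3586) = √(2.75395e-05) = 0.00525.
z = (0.10039 − 0.1111)/0.00525 = -0.01071/0.00525 = -2.04.
p-value = P(Z > -2.041) ≈ 0.9794.

z = -2.04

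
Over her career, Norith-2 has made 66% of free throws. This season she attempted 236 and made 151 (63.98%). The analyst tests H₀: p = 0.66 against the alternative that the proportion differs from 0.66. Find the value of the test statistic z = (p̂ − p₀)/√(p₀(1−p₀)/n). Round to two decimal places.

p̂ = 151/236 ≈ 0.63983.
SE = √(p₀(1−p₀)/n) = √(0.2244/236) = 0.03084.
z = (0.63983 − 0.66)/0.03084 = -0.02017/0.03084 = -0.65.
Two-sided p-value ≈ 2·Φ(−0.654) = 0.5131.

z = -0.65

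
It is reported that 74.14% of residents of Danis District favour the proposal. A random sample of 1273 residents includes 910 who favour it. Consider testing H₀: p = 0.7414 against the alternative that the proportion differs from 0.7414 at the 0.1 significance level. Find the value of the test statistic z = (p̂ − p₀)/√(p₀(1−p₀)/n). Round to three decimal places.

z = -2.164

p̂ = 910/1273 ≈ 0.71485.
Standard error under H₀: √(0.7414×0.2586/1273) = 0.01227.
z = (0.71485 − 0.7414)/0.01227 = -0.02655/0.01227 = -2.164.
Two-sided p-value ≈ 2·Φ(−2.164) = 0.0305; since p < α = 0.1, reject H₀.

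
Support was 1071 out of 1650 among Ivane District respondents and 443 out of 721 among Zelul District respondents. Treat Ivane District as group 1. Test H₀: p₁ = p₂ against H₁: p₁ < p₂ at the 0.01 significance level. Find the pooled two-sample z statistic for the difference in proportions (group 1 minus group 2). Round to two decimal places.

p̂₁ = 1071/1650 = 0.6491, p̂₂ = 443/721 = 0.6144.
Pooled p̂ = (1071+443)/(1650+721) = 1514/2371 = 0.6385.
SE = √(p̂(1−p̂)(1/n₁+1/n₂)) = √(0.6385·0.3615·0.00199302) = √(0.000459998) = 0.0214.
z = (0.6491 − 0.6144)/0.0214 = 0.0347/0.0214 = 1.62.
p-value = P(Z < 1.616) ≈ 0.9470, so at α = 0.01 we fail to reject H₀.

z = 1.62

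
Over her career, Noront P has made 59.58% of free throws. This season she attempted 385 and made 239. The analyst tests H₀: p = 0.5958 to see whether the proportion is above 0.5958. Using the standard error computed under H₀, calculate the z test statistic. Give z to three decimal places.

z = 0.999

p̂ = 239/385 = 0.62078.
Standard error under H₀: √(0.5958×0.4042/385) = 0.02501.
z = (0.62078 − 0.5958)/0.02501 = 0.02498/0.02501 = 0.999.
p-value = P(Z > 0.999) ≈ 0.1590.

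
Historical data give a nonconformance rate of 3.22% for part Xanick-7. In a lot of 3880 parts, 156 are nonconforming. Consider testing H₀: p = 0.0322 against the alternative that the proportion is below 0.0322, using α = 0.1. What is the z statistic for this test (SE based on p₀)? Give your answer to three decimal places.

z = 2.825

p̂ = 156/3880 ≈ 0.040206.
Under H₀, SE = √(0.0322·0.9678/3880) = √(8.03174e-06) = 0.002834.
z = (0.040206 − 0.0322)/0.002834 = 0.008006/0.002834 = 2.825.
p-value = P(Z < 2.825) ≈ 0.9976. With α = 0.1, fail to reject H₀.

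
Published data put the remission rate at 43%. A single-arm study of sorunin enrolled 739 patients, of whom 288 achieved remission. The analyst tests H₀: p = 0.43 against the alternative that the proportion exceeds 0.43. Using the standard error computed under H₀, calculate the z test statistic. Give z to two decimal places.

z = -2.21

p̂ = 288/739 = 0.3897.
Under H₀, SE = √(0.43·0.57/739) = √(0.000331664) = 0.0182.
z = (0.3897 − 0.43)/0.0182 = -0.0403/0.0182 = -2.21.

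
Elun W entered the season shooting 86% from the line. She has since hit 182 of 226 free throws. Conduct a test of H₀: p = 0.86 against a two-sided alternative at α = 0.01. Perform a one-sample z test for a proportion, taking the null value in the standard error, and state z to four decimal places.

p̂ = 182/226 = 0.805310.
SE = √(p₀(1−p₀)/n) = √(0.1204/226) = 0.023081.
z = (0.805310 − 0.86)/0.023081 = -0.054690/0.023081 = -2.3695.
p-value = 2·P(Z > 2.369) ≈ 0.0178, so at α = 0.01 we fail to reject H₀.

z = -2.3695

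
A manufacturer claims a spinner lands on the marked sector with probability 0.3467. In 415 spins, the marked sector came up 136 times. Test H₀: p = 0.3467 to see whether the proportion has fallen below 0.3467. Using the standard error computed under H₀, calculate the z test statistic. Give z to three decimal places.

p̂ = 136/415 ≈ 0.32771.
SE = √(p₀(1−p₀)/n) = √(0.2265/415) = 0.02336.
z = (0.32771 − 0.3467)/0.02336 = -0.01899/0.02336 = -0.813.
p-value = P(Z < -0.813) ≈ 0.2082.

z = -0.813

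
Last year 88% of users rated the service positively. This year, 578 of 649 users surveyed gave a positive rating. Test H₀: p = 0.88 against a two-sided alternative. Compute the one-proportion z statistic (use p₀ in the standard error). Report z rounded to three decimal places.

p̂ = 578/649 ≈ 0.89060.
Standard error under H₀: √(0.88×0.12/649) = 0.01276.
z = (0.89060 − 0.88)/0.01276 = 0.01060/0.01276 = 0.831.
Two-sided p-value ≈ 2·Φ(−0.831) = 0.4059.

z = 0.831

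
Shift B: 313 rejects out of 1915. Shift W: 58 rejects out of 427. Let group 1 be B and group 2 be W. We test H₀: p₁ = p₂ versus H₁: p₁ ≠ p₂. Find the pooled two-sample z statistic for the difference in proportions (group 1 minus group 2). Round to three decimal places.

z = 1.413

p̂₁ = 313/1915 ≈ 0.163446, p̂₂ = 58/427 ≈ 0.135831.
Pooled p̂ = (313+58)/(1915+427) = 371/2342 = 0.158412.
SE = √(0.133317 × 0.00286411) = 0.019541.
z = (0.163446 − 0.135831)/0.019541 = 0.027615/0.019541 = 1.413.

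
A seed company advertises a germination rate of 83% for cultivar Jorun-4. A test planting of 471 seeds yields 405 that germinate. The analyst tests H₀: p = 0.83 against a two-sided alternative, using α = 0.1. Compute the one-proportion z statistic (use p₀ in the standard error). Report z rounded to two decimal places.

p̂ = 405/471 = 0.8599.
SE = √(p₀(1−p₀)/n) = √(0.1411/471) = 0.0173.
z = (0.8599 − 0.83)/0.0173 = 0.0299/0.0173 = 1.73.
Two-sided p-value ≈ 2·Φ(−1.726) = 0.0844. With α = 0.1, reject H₀.

z = 1.73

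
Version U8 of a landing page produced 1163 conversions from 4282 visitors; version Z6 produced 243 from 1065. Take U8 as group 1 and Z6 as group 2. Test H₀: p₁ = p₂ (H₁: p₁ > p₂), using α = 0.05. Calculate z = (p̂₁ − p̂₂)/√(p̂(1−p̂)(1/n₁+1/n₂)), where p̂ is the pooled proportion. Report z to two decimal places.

p̂₁ = 1163/4282 ≈ 0.27160, p̂₂ = 243/1065 ≈ 0.22817.
Pooled p̂ = (1163+243)/(4282+1065) = 1406/5347 = 0.26295.
SE = √(0.193808 × 0.0011725) = 0.01507.
z = (0.27160 − 0.22817)/0.01507 = 0.04343/0.01507 = 2.88.
p-value = P(Z > 2.881) ≈ 0.0020; since p < α = 0.05, reject H₀.

z = 2.88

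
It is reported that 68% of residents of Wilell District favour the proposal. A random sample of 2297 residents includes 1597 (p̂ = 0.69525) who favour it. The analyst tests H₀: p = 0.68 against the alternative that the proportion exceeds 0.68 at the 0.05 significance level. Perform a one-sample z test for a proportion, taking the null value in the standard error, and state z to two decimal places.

z = 1.57

p̂ = 1597/2297 = 0.69525.
Standard error under H₀: √(0.68×0.32/2297) = 0.00973.
z = (0.69525 − 0.68)/0.00973 = 0.01525/0.00973 = 1.57.
p-value = P(Z > 1.567) ≈ 0.0585. With α = 0.05, fail to reject H₀.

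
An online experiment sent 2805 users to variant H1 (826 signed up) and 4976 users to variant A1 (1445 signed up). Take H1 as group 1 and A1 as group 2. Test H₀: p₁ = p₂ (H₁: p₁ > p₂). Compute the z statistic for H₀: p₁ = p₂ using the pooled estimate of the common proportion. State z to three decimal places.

z = 0.380

p̂₁ = 826/2805 ≈ 0.29447, p̂₂ = 1445/4976 ≈ 0.29039.
Pooled p̂ = (826+1445)/(2805+4976) = 2271/7781 = 0.29186.
SE = √(0.20668 × 0.000557471) = 0.01073.
z = (0.29447 − 0.29039)/0.01073 = 0.00408/0.01073 = 0.380.
p-value = P(Z > 0.380) ≈ 0.3519.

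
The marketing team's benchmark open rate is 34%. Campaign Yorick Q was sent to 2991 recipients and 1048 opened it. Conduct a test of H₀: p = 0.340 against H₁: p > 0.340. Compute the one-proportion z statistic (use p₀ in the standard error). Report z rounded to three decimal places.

z = 1.199

p̂ = 1048/2991 ≈ 0.35038.
Under H₀, SE = √(0.34·0.66/2991) = √(7.50251e-05) = 0.00866.
z = (0.35038 − 0.34)/0.00866 = 0.01038/0.00866 = 1.199.
p-value = P(Z > 1.199) ≈ 0.1153.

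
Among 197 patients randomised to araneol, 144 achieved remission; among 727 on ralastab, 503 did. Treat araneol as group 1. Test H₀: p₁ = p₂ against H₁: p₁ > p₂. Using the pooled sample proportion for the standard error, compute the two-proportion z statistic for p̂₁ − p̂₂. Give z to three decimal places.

z = 1.062

p̂₁ = 144/197 ≈ 0.73096, p̂₂ = 503/727 ≈ 0.69188.
Pooled p̂ = (144+503)/(197+727) = 647/924 = 0.70022.
SE = √(0.209913 × 0.00645166) = 0.03680.
z = (0.73096 − 0.69188)/0.03680 = 0.03908/0.03680 = 1.062.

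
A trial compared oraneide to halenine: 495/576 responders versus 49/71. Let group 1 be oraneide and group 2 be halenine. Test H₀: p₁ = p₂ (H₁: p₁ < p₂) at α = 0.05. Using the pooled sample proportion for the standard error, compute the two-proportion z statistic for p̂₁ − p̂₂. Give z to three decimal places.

p̂₁ = 495/576 ≈ 0.85938, p̂₂ = 49/71 ≈ 0.69014.
Pooled p̂ = (495+49)/(576+71) = 544/647 = 0.84080.
SE = √(p̂(1−p̂)(1/n₁+1/n₂)) = √(0.84080·0.15920·0.0158206) = √(0.00211763) = 0.04602.
z = (0.85938 − 0.69014)/0.04602 = 0.16924/0.04602 = 3.678.
p-value = P(Z < 3.678) ≈ 0.9999. With α = 0.05, fail to reject H₀.

z = 3.678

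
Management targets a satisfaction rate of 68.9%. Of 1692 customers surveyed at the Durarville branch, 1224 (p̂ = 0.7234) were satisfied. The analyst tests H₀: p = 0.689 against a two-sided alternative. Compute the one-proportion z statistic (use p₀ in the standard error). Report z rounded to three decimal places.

z = 3.057

p̂ = 1224/1692 ≈ 0.723404.
Standard error under H₀: √(0.689×0.311/1692) = 0.011254.
z = (0.723404 − 0.689)/0.011254 = 0.034404/0.011254 = 3.057.
p-value = 2·P(Z > 3.057) ≈ 0.0022.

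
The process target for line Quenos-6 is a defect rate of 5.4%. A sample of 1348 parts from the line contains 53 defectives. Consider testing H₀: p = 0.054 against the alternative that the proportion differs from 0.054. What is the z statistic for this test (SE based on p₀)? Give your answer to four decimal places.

z = -2.3851

p̂ = 53/1348 = 0.0393175.
Standard error under H₀: √(0.054×0.946/1348) = 0.0061560.
z = (0.0393175 − 0.054)/0.0061560 = -0.0146825/0.0061560 = -2.3851.
p-value = 2·P(Z > 2.385) ≈ 0.0171.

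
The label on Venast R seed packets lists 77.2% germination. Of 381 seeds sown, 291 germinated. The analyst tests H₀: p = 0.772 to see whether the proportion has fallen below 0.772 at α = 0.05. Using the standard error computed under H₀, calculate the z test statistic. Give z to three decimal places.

z = -0.382

p̂ = 291/381 = 0.763780.
Standard error under H₀: √(0.772×0.228/381) = 0.021494.
z = (0.763780 − 0.772)/0.021494 = -0.008220/0.021494 = -0.382.
p-value = P(Z < -0.382) ≈ 0.3511; since p > α = 0.05, fail to reject H₀.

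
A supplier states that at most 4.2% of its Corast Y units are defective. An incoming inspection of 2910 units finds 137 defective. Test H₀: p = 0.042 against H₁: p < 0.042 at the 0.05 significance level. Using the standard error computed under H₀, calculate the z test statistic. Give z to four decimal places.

p̂ = 137/2910 ≈ 0.0470790.
SE = √(p₀(1−p₀)/n) = √(0.040236/2910) = 0.0037184.
z = (0.0470790 − 0.042)/0.0037184 = 0.0050790/0.0037184 = 1.3659.
p-value = P(Z < 1.366) ≈ 0.9140, so at α = 0.05 we fail to reject H₀.

z = 1.3659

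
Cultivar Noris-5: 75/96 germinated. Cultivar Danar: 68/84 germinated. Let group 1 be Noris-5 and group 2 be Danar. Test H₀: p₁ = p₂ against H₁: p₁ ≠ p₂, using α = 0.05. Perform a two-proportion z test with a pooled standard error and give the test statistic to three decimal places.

z = -0.468

p̂₁ = 75/96 ≈ 0.78125, p̂₂ = 68/84 ≈ 0.80952.
Pooled p̂ = (75+68)/(96+84) = 143/180 = 0.79444.
SE = √(0.163302 × 0.0223214) = 0.06038.
z = (0.78125 − 0.80952)/0.06038 = -0.02827/0.06038 = -0.468.
Two-sided p-value ≈ 2·Φ(−0.468) = 0.6396, so at α = 0.05 we fail to reject H₀.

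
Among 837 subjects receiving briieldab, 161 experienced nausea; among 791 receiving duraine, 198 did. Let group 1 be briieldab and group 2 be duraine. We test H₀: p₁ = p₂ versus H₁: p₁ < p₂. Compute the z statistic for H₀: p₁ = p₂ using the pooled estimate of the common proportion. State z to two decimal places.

z = -2.82

p̂₁ = 161/837 ≈ 0.19235, p̂₂ = 198/791 ≈ 0.25032.
Pooled p̂ = (161+198)/(837+791) = 359/1628 = 0.22052.
SE = √(p̂(1−p̂)(1/n₁+1/n₂)) = √(0.22052·0.77948·0.00245897) = √(0.000422668) = 0.02056.
z = (0.19235 − 0.25032)/0.02056 = -0.05797/0.02056 = -2.82.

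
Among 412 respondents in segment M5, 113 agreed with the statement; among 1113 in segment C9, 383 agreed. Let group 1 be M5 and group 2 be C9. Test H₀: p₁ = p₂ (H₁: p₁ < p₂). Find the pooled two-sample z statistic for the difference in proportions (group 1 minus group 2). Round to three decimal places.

z = -2.585

p̂₁ = 113/412 = 0.27427, p̂₂ = 383/1113 = 0.34412.
Pooled p̂ = (113+383)/(412+1113) = 496/1525 = 0.32525.
SE = √(0.219461 × 0.00332566) = 0.02702.
z = (0.27427 − 0.34412)/0.02702 = -0.06985/0.02702 = -2.585.
p-value = P(Z < -2.585) ≈ 0.0049.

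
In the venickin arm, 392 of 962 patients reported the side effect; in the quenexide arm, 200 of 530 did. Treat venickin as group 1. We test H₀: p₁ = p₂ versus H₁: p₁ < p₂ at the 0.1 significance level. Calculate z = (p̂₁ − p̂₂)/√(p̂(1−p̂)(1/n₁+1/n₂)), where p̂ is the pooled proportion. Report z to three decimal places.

p̂₁ = 392/962 = 0.40748, p̂₂ = 200/530 = 0.37736.
Pooled p̂ = (392+200)/(962+530) = 592/1492 = 0.39678.
SE = √(0.239346 × 0.00292629) = 0.02647.
z = (0.40748 − 0.37736)/0.02647 = 0.03012/0.02647 = 1.138.
p-value = P(Z < 1.138) ≈ 0.8725; since p > α = 0.1, fail to reject H₀.

z = 1.138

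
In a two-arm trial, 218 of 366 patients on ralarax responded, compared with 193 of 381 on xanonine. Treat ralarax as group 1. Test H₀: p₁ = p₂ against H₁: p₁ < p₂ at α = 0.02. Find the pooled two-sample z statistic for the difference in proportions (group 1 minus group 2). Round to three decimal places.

p̂₁ = 218/366 = 0.59563, p̂₂ = 193/381 = 0.50656.
Pooled p̂ = (218+193)/(366+381) = 411/747 = 0.55020.
SE = √(p̂(1−p̂)(1/n₁+1/n₂)) = √(0.55020·0.44980·0.00535691) = √(0.00132573) = 0.03641.
z = (0.59563 − 0.50656)/0.03641 = 0.08907/0.03641 = 2.446.
p-value = P(Z < 2.446) ≈ 0.9928. With α = 0.02, fail to reject H₀.

z = 2.446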